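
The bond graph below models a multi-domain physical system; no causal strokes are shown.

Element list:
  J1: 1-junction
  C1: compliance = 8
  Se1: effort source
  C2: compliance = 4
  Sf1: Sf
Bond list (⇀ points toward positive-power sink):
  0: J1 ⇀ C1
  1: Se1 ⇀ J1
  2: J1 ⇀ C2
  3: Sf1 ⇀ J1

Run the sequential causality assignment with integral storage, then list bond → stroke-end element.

b1 stroke→J1  (Se1 (Se) sets effort on bond)
b3 stroke→Sf1  (Sf1 fixes flow; stroke at Sf1)
b0 stroke→J1  (J1: bond 3 brought flow, rest push out)
b2 stroke→J1  (J1 flow already set via bond 3)

#0 stroke→J1
#1 stroke→J1
#2 stroke→J1
#3 stroke→Sf1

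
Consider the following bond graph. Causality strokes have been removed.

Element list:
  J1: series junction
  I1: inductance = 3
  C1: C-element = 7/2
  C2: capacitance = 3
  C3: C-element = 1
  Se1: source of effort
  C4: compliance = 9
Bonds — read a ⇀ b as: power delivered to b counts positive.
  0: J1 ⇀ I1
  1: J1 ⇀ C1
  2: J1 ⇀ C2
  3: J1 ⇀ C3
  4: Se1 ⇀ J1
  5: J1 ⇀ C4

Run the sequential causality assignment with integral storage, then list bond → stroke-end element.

bond 0 →I1
bond 1 →J1
bond 2 →J1
bond 3 →J1
bond 4 →J1
bond 5 →J1

b4 stroke at J1  (Se1: effort source, stroke at far end)
b0 stroke at I1  (I1: I, integral causality)
b1 stroke at J1  (J1: bond 0 brought flow, rest push out)
b2 stroke at J1  (common-f at J1 fixed by 0)
b3 stroke at J1  (J1: bond 0 brought flow, rest push out)
b5 stroke at J1  (J1 flow already set via bond 0)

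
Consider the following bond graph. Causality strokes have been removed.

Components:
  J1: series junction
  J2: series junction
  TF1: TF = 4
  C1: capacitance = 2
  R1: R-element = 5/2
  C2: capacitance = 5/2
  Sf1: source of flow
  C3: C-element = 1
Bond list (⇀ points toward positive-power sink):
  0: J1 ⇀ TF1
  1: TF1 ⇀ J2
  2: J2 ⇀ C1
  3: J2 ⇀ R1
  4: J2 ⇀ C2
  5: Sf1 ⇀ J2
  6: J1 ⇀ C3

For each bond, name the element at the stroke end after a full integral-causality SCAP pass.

b5 |Sf1  (source Sf1 imposes f)
b1 |J2  (1-jn J2 has f-setter on 5)
b2 |J2  (J2 flow already set via bond 5)
b3 |J2  (J2 flow already set via bond 5)
b4 |J2  (J2: bond 5 brought flow, rest push out)
b0 |TF1  (through TF1, causality passes straight; one stroke at TF1)
b6 |J1  (1-jn J1 has f-setter on 0)

b0 →TF1
b1 →J2
b2 →J2
b3 →J2
b4 →J2
b5 →Sf1
b6 →J1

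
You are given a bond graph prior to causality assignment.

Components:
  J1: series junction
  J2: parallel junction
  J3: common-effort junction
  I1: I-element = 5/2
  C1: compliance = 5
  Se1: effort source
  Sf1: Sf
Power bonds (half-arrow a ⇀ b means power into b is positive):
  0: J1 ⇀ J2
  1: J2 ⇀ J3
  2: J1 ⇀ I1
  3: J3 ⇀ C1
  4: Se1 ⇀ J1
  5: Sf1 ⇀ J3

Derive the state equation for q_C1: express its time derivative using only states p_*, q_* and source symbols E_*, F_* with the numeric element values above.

dq_C1/dt = F_Sf1 + 2*p_I1/5

β4 |J1  (Se1: effort source, stroke at far end)
β5 |Sf1  (source Sf1 imposes f)
β2 |I1  (prefer integral on I1)
β0 |J1  (common-f at J1 fixed by 2)
β1 |J2  (only one effort-in slot at J2)
β3 |J3  (only one effort-in slot at J3)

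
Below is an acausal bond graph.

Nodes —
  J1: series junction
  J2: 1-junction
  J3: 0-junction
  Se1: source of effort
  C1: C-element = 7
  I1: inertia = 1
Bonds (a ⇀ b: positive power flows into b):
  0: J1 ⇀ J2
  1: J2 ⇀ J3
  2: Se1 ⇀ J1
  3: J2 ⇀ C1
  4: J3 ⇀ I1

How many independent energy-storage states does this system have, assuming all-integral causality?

2  (C1, I1 all integral)

#2 →J1  (Se1: effort source, stroke at far end)
#0 →J2  (J1: last free bond brings flow in)
#3 →J2  (C1 outputs effort q/C1)
#1 →J3  (J2: last free bond brings flow in)
#4 →I1  (J3 effort already set via bond 1)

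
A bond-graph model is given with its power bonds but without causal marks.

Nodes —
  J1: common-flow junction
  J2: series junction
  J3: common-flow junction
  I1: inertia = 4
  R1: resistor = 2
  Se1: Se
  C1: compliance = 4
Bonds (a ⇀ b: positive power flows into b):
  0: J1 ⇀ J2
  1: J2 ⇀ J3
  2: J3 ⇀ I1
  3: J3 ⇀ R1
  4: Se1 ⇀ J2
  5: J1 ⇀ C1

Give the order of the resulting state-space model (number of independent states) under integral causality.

#4 →J2  (Se1 (Se) sets effort on bond)
#2 →I1  (I1 outputs flow p/I1)
#1 →J3  (1-jn J3 has f-setter on 2)
#3 →J3  (1-jn J3 has f-setter on 2)
#0 →J2  (J2 flow already set via bond 1)
#5 →J1  (1-jn J1 has f-setter on 0)

2  (C1, I1 all integral)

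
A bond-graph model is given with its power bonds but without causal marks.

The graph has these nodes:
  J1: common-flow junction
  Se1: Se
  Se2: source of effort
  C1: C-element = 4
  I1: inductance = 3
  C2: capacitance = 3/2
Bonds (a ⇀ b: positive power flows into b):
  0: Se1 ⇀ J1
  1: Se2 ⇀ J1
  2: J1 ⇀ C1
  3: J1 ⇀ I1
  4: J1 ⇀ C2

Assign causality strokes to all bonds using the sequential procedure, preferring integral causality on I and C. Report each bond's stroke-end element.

b0 |J1
b1 |J1
b2 |J1
b3 |I1
b4 |J1

bond 0 stroke→J1  (source Se1 imposes e)
bond 1 stroke→J1  (source Se2 imposes e)
bond 2 stroke→J1  (C1: C, integral causality)
bond 3 stroke→I1  (prefer integral on I1)
bond 4 stroke→J1  (common-f at J1 fixed by 3)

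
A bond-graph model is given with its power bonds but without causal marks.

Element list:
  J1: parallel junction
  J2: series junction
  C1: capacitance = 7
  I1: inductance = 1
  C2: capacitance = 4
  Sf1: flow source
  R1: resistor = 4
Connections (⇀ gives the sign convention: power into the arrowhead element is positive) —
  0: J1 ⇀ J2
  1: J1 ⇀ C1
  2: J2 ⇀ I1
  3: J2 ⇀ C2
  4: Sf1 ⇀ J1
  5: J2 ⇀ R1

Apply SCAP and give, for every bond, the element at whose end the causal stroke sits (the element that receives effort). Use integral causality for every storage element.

bond 4 →Sf1  (Sf1 fixes flow; stroke at Sf1)
bond 1 →J1  (prefer integral on C1)
bond 0 →J2  (0-jn J1 has e-setter on 1)
bond 2 →I1  (I1 outputs flow p/I1)
bond 3 →J2  (J2 flow already set via bond 2)
bond 5 →J2  (1-jn J2 has f-setter on 2)

bond 0 stroke at J2
bond 1 stroke at J1
bond 2 stroke at I1
bond 3 stroke at J2
bond 4 stroke at Sf1
bond 5 stroke at J2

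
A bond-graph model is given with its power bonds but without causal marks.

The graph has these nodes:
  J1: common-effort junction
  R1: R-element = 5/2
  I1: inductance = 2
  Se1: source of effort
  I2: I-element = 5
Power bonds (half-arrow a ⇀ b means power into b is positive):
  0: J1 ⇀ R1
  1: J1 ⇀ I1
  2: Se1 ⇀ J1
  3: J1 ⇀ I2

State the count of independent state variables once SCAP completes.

b2 →J1  (Se1 (Se) sets effort on bond)
b0 →R1  (J1 effort already set via bond 2)
b1 →I1  (common-e at J1 fixed by 2)
b3 →I2  (common-e at J1 fixed by 2)

2  (I1, I2 all integral)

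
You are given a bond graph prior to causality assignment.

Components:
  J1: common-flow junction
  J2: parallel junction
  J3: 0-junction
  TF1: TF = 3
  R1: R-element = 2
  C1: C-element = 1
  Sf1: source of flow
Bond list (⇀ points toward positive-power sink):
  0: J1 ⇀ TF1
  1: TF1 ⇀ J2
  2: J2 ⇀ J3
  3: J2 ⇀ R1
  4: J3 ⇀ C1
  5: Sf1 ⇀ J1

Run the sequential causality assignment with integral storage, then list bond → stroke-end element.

b0 stroke→J1
b1 stroke→TF1
b2 stroke→J2
b3 stroke→R1
b4 stroke→J3
b5 stroke→Sf1

b5 |Sf1  (source Sf1 imposes f)
b0 |J1  (common-f at J1 fixed by 5)
b1 |TF1  (TF TF1: opposite of bond 0)
b4 |J3  (C1 outputs effort q/C1)
b2 |J2  (0-jn J3 has e-setter on 4)
b3 |R1  (0-jn J2 has e-setter on 2)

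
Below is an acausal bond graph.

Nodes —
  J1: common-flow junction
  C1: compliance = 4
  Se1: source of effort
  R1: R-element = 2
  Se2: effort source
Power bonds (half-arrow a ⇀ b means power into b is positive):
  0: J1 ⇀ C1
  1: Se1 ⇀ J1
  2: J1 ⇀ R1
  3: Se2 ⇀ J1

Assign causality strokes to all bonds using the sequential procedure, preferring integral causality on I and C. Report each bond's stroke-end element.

bond 1 →J1  (source Se1 imposes e)
bond 3 →J1  (source Se2 imposes e)
bond 0 →J1  (C1: C, integral causality)
bond 2 →R1  (J1: last free bond brings flow in)

β0 |J1
β1 |J1
β2 |R1
β3 |J1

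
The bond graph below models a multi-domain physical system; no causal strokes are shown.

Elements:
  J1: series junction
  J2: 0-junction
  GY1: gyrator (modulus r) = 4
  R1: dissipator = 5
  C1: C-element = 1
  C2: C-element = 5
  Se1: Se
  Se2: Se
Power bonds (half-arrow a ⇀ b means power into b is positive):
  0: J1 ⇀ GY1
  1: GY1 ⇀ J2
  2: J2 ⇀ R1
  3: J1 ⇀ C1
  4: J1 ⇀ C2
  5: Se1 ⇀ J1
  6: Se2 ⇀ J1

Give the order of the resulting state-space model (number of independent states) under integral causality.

β5 →J1  (Se1: effort source, stroke at far end)
β6 →J1  (source Se2 imposes e)
β3 →J1  (C1: C, integral causality)
β4 →J1  (prefer integral on C2)
β0 →GY1  (only one flow-in slot at J1)
β1 →GY1  (GY GY1: same side as bond 0)
β2 →J2  (only one effort-in slot at J2)

2  (C1, C2 all integral)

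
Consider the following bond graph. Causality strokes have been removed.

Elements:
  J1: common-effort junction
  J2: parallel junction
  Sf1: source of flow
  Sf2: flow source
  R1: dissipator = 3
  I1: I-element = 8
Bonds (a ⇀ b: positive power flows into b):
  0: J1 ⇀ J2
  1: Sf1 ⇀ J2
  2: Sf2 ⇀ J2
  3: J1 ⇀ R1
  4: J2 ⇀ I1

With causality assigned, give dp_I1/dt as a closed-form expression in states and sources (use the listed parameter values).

dp_I1/dt = 3*F_Sf1 + 3*F_Sf2 - 3*p_I1/8

bond 1 |Sf1  (Sf1 (Sf) sets flow on bond)
bond 2 |Sf2  (Sf2 fixes flow; stroke at Sf2)
bond 4 |I1  (I1: I, integral causality)
bond 0 |J2  (closing 0-jn rule on J2)
bond 3 |J1  (only one effort-in slot at J1)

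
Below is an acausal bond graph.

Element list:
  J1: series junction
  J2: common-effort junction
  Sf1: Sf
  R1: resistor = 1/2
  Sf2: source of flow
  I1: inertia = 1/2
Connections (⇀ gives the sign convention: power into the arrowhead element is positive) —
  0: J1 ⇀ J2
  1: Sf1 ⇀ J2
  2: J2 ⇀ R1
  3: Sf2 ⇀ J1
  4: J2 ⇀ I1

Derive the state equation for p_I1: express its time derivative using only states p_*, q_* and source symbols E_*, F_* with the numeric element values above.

β1 →Sf1  (Sf1 fixes flow; stroke at Sf1)
β3 →Sf2  (source Sf2 imposes f)
β0 →J1  (1-jn J1 has f-setter on 3)
β4 →I1  (I1: I, integral causality)
β2 →J2  (J2: last free bond brings effort in)

dp_I1/dt = F_Sf1/2 + F_Sf2/2 - p_I1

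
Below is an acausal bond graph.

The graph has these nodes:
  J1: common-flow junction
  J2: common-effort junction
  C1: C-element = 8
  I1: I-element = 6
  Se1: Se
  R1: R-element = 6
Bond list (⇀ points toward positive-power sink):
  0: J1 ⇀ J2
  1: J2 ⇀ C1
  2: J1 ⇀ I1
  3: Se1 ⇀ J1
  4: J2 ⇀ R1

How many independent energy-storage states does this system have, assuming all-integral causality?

2  (C1, I1 all integral)

β3 stroke at J1  (Se1 (Se) sets effort on bond)
β1 stroke at J2  (C1: C, integral causality)
β0 stroke at J1  (J2: bond 1 brought effort, rest push out)
β4 stroke at R1  (0-jn J2 has e-setter on 1)
β2 stroke at I1  (only one flow-in slot at J1)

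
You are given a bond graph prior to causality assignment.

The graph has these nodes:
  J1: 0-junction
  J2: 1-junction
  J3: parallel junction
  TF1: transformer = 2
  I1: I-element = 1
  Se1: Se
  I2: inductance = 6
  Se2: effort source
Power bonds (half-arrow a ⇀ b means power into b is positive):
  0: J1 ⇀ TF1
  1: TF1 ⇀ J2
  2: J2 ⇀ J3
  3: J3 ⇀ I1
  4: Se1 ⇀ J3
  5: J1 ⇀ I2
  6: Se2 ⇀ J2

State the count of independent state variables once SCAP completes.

β4 →J3  (Se1 fixes effort; stroke away)
β6 →J2  (Se2 fixes effort; stroke away)
β2 →J2  (0-jn J3 has e-setter on 4)
β3 →I1  (0-jn J3 has e-setter on 4)
β1 →TF1  (J2: last free bond brings flow in)
β0 →J1  (through TF1, causality passes straight; one stroke at TF1)
β5 →I2  (J1 effort already set via bond 0)

2  (I1, I2 all integral)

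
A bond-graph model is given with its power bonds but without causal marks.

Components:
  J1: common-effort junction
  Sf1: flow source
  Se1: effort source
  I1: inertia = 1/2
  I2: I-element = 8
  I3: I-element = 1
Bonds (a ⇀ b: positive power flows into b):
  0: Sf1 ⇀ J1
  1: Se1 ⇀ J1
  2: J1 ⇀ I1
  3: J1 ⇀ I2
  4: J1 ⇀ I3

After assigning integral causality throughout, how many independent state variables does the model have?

3  (I1, I2, I3 all integral)

bond 0 →Sf1  (source Sf1 imposes f)
bond 1 →J1  (source Se1 imposes e)
bond 2 →I1  (J1: bond 1 brought effort, rest push out)
bond 3 →I2  (J1: bond 1 brought effort, rest push out)
bond 4 →I3  (common-e at J1 fixed by 1)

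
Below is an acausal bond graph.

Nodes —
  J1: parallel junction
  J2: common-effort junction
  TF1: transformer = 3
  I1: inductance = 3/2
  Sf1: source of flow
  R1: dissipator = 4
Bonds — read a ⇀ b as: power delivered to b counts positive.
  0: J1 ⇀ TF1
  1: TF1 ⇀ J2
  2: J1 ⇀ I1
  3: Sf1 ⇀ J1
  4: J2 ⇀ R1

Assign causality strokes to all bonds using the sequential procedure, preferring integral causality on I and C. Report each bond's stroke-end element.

bond 3 stroke at Sf1  (Sf1 fixes flow; stroke at Sf1)
bond 2 stroke at I1  (I1: I, integral causality)
bond 0 stroke at J1  (J1 needs exactly one e-in)
bond 1 stroke at TF1  (TF1: transformer flips bond 0)
bond 4 stroke at J2  (J2: last free bond brings effort in)

bond 0 stroke at J1
bond 1 stroke at TF1
bond 2 stroke at I1
bond 3 stroke at Sf1
bond 4 stroke at J2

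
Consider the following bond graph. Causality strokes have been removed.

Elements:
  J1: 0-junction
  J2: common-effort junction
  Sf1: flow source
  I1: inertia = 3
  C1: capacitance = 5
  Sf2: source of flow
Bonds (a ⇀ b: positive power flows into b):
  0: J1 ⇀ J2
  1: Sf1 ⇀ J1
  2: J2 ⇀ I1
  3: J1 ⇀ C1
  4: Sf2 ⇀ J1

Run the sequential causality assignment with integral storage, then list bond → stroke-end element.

bond 0 |J2
bond 1 |Sf1
bond 2 |I1
bond 3 |J1
bond 4 |Sf2

bond 1 stroke→Sf1  (source Sf1 imposes f)
bond 4 stroke→Sf2  (Sf2 fixes flow; stroke at Sf2)
bond 2 stroke→I1  (I1 integral (f out))
bond 0 stroke→J2  (J2 needs exactly one e-in)
bond 3 stroke→J1  (only one effort-in slot at J1)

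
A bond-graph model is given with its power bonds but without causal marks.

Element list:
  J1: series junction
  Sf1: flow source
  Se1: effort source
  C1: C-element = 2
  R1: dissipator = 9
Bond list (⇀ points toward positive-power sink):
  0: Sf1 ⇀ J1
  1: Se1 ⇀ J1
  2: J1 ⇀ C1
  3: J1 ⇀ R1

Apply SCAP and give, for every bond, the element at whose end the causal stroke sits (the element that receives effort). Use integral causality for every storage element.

β0 stroke→Sf1  (Sf1: flow source, stroke at near end)
β1 stroke→J1  (Se1: effort source, stroke at far end)
β2 stroke→J1  (1-jn J1 has f-setter on 0)
β3 stroke→J1  (common-f at J1 fixed by 0)

b0 stroke→Sf1
b1 stroke→J1
b2 stroke→J1
b3 stroke→J1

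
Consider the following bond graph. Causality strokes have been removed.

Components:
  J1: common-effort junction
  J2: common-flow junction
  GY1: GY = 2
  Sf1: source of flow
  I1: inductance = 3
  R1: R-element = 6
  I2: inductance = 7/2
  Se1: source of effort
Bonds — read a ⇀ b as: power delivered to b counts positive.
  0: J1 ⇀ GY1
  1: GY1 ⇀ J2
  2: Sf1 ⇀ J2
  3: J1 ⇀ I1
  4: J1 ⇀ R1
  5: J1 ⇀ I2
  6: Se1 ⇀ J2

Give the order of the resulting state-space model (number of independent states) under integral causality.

2  (I1, I2 all integral)

b2 |Sf1  (Sf1 (Sf) sets flow on bond)
b6 |J2  (source Se1 imposes e)
b1 |J2  (J2 flow already set via bond 2)
b0 |J1  (GY GY1: same side as bond 1)
b3 |I1  (common-e at J1 fixed by 0)
b4 |R1  (common-e at J1 fixed by 0)
b5 |I2  (J1 effort already set via bond 0)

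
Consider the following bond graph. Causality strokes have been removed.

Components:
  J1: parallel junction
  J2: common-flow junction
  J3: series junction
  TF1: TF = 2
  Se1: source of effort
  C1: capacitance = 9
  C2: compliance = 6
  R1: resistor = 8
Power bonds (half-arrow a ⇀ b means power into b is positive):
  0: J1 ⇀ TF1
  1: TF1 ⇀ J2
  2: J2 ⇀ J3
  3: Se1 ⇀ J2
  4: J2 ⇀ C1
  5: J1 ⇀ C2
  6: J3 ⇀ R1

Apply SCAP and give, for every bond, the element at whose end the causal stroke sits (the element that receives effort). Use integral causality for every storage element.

b3 →J2  (source Se1 imposes e)
b4 →J2  (prefer integral on C1)
b5 →J1  (C2 integral (e out))
b0 →TF1  (0-jn J1 has e-setter on 5)
b1 →J2  (TF1 one-in-one-out from 0)
b2 →J3  (J2 needs exactly one f-in)
b6 →R1  (only one flow-in slot at J3)

β0 stroke→TF1
β1 stroke→J2
β2 stroke→J3
β3 stroke→J2
β4 stroke→J2
β5 stroke→J1
β6 stroke→R1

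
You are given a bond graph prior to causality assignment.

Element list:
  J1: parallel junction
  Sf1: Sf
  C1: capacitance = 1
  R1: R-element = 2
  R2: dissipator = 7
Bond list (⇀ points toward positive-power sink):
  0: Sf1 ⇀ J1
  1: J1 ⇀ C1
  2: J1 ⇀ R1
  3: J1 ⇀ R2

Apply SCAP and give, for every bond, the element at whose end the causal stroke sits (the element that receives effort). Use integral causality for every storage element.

β0 →Sf1  (source Sf1 imposes f)
β1 →J1  (prefer integral on C1)
β2 →R1  (common-e at J1 fixed by 1)
β3 →R2  (common-e at J1 fixed by 1)

#0 stroke at Sf1
#1 stroke at J1
#2 stroke at R1
#3 stroke at R2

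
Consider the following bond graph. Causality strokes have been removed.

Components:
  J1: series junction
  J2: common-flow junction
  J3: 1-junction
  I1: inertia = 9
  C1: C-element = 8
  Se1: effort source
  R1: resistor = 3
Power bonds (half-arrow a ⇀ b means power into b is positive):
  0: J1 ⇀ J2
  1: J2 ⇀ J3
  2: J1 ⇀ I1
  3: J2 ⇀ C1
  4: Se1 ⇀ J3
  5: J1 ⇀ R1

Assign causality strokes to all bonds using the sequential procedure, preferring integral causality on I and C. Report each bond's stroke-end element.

β0 →J1
β1 →J2
β2 →I1
β3 →J2
β4 →J3
β5 →J1

b4 →J3  (Se1: effort source, stroke at far end)
b1 →J2  (closing 1-jn rule on J3)
b2 →I1  (prefer integral on I1)
b0 →J1  (J1 flow already set via bond 2)
b5 →J1  (J1 flow already set via bond 2)
b3 →J2  (common-f at J2 fixed by 0)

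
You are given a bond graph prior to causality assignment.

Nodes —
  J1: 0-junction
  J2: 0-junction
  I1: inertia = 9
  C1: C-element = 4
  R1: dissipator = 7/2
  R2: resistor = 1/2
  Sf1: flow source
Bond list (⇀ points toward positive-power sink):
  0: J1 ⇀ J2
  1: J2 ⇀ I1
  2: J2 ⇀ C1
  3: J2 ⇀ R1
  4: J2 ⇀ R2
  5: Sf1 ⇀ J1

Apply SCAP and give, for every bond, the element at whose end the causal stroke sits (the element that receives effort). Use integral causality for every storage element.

#0 |J1
#1 |I1
#2 |J2
#3 |R1
#4 |R2
#5 |Sf1

b5 stroke at Sf1  (Sf1: flow source, stroke at near end)
b0 stroke at J1  (J1: last free bond brings effort in)
b1 stroke at I1  (I1: I, integral causality)
b2 stroke at J2  (C1 integral (e out))
b3 stroke at R1  (J2: bond 2 brought effort, rest push out)
b4 stroke at R2  (J2: bond 2 brought effort, rest push out)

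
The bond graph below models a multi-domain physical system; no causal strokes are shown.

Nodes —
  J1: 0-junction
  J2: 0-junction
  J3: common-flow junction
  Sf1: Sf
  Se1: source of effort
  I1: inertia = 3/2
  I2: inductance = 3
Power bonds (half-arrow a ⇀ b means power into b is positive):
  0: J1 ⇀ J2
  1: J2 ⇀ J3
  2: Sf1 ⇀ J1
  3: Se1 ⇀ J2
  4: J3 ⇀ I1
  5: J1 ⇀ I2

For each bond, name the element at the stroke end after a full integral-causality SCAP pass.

b2 stroke→Sf1  (Sf1 fixes flow; stroke at Sf1)
b3 stroke→J2  (Se1 fixes effort; stroke away)
b0 stroke→J1  (0-jn J2 has e-setter on 3)
b1 stroke→J3  (J2: bond 3 brought effort, rest push out)
b4 stroke→I1  (closing 1-jn rule on J3)
b5 stroke→I2  (J1: bond 0 brought effort, rest push out)

b0 stroke→J1
b1 stroke→J3
b2 stroke→Sf1
b3 stroke→J2
b4 stroke→I1
b5 stroke→I2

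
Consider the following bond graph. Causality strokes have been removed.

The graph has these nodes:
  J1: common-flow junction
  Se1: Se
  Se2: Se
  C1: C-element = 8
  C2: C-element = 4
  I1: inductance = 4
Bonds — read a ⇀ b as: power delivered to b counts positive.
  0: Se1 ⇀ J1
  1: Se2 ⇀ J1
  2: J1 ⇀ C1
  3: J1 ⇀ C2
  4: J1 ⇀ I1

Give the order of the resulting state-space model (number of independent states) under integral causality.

3  (C1, C2, I1 all integral)

β0 |J1  (Se1 fixes effort; stroke away)
β1 |J1  (source Se2 imposes e)
β2 |J1  (prefer integral on C1)
β3 |J1  (prefer integral on C2)
β4 |I1  (closing 1-jn rule on J1)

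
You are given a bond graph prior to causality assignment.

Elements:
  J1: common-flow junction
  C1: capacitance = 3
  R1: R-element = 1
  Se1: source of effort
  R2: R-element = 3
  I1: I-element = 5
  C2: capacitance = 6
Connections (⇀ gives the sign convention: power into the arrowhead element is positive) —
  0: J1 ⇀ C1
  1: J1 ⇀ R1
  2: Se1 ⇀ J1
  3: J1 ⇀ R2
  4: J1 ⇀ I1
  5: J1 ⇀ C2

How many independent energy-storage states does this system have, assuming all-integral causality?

b2 |J1  (Se1 fixes effort; stroke away)
b0 |J1  (C1: C, integral causality)
b4 |I1  (I1: I, integral causality)
b1 |J1  (common-f at J1 fixed by 4)
b3 |J1  (common-f at J1 fixed by 4)
b5 |J1  (J1 flow already set via bond 4)

3  (C1, C2, I1 all integral)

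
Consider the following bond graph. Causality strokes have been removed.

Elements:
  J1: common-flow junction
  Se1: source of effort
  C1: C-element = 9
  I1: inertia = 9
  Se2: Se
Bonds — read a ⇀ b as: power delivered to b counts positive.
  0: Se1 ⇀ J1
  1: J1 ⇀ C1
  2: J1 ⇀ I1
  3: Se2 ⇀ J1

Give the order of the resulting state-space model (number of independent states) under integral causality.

2  (C1, I1 all integral)

bond 0 stroke→J1  (Se1 (Se) sets effort on bond)
bond 3 stroke→J1  (Se2 fixes effort; stroke away)
bond 1 stroke→J1  (C1 outputs effort q/C1)
bond 2 stroke→I1  (J1 needs exactly one f-in)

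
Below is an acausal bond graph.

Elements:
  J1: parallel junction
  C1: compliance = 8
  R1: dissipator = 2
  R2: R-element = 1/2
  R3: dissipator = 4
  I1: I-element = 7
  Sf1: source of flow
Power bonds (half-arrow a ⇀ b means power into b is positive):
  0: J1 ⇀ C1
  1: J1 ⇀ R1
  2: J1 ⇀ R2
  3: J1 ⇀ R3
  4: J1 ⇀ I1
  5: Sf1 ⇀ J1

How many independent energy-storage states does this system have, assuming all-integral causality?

bond 5 →Sf1  (Sf1 (Sf) sets flow on bond)
bond 0 →J1  (C1 integral (e out))
bond 1 →R1  (common-e at J1 fixed by 0)
bond 2 →R2  (J1 effort already set via bond 0)
bond 3 →R3  (common-e at J1 fixed by 0)
bond 4 →I1  (common-e at J1 fixed by 0)

2  (C1, I1 all integral)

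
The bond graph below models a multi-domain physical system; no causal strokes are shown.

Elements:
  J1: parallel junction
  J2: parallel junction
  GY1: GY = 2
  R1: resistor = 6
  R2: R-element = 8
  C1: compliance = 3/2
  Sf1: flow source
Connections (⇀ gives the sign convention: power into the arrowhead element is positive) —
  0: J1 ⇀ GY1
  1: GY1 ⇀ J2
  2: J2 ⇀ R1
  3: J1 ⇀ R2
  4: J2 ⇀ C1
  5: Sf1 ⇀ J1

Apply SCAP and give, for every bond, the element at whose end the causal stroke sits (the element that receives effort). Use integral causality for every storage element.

bond 5 →Sf1  (Sf1 (Sf) sets flow on bond)
bond 4 →J2  (prefer integral on C1)
bond 1 →GY1  (J2 effort already set via bond 4)
bond 2 →R1  (0-jn J2 has e-setter on 4)
bond 0 →GY1  (through GY1, causality inverts; strokes same side of GY1)
bond 3 →J1  (only one effort-in slot at J1)

bond 0 |GY1
bond 1 |GY1
bond 2 |R1
bond 3 |J1
bond 4 |J2
bond 5 |Sf1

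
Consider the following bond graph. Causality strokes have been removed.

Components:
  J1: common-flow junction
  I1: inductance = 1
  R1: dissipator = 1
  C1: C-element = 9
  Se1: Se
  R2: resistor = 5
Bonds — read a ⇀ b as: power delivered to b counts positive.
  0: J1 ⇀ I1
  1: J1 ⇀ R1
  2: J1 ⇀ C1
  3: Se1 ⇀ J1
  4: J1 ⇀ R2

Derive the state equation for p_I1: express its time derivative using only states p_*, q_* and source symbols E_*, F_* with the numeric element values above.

dp_I1/dt = E_Se1 - 6*p_I1 - q_C1/9

β3 →J1  (Se1 fixes effort; stroke away)
β0 →I1  (I1 integral (f out))
β1 →J1  (1-jn J1 has f-setter on 0)
β2 →J1  (J1: bond 0 brought flow, rest push out)
β4 →J1  (1-jn J1 has f-setter on 0)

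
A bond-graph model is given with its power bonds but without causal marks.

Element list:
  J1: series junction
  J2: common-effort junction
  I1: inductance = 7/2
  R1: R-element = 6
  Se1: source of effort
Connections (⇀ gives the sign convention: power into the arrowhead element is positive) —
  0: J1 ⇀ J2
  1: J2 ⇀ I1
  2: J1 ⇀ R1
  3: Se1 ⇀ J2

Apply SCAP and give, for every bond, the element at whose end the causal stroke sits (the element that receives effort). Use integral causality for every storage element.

bond 0 stroke→J1
bond 1 stroke→I1
bond 2 stroke→R1
bond 3 stroke→J2

β3 stroke→J2  (source Se1 imposes e)
β0 stroke→J1  (0-jn J2 has e-setter on 3)
β1 stroke→I1  (J2: bond 3 brought effort, rest push out)
β2 stroke→R1  (closing 1-jn rule on J1)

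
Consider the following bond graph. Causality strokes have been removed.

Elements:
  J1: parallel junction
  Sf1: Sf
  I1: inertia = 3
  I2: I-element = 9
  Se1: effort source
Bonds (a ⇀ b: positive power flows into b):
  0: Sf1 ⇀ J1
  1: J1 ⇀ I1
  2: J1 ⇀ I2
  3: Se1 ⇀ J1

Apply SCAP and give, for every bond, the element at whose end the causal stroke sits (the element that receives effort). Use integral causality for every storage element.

bond 0 →Sf1
bond 1 →I1
bond 2 →I2
bond 3 →J1

b0 →Sf1  (Sf1: flow source, stroke at near end)
b3 →J1  (Se1: effort source, stroke at far end)
b1 →I1  (0-jn J1 has e-setter on 3)
b2 →I2  (common-e at J1 fixed by 3)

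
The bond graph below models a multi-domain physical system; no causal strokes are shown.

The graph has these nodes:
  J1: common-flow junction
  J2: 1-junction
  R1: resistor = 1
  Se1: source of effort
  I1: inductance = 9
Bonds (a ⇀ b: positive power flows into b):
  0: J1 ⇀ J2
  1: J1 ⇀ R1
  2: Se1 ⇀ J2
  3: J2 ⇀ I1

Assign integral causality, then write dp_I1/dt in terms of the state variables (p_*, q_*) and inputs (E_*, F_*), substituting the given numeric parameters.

bond 2 |J2  (Se1: effort source, stroke at far end)
bond 3 |I1  (prefer integral on I1)
bond 0 |J2  (1-jn J2 has f-setter on 3)
bond 1 |J1  (J1: bond 0 brought flow, rest push out)

dp_I1/dt = E_Se1 - p_I1/9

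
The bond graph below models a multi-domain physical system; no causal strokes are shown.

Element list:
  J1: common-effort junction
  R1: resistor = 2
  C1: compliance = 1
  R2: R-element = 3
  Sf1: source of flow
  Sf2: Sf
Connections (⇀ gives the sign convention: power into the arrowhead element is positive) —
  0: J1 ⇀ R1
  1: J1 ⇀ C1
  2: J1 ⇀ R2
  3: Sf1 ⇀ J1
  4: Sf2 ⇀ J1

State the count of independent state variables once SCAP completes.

b3 →Sf1  (Sf1 (Sf) sets flow on bond)
b4 →Sf2  (source Sf2 imposes f)
b1 →J1  (prefer integral on C1)
b0 →R1  (0-jn J1 has e-setter on 1)
b2 →R2  (common-e at J1 fixed by 1)

1  (C1 all integral)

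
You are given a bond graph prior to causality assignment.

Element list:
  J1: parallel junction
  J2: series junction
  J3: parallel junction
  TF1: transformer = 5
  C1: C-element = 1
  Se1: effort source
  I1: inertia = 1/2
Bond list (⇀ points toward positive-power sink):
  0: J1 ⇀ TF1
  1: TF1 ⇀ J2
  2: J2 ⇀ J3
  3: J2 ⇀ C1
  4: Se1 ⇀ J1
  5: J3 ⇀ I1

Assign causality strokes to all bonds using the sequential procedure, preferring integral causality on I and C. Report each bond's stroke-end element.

β0 stroke at TF1
β1 stroke at J2
β2 stroke at J3
β3 stroke at J2
β4 stroke at J1
β5 stroke at I1

#4 |J1  (source Se1 imposes e)
#0 |TF1  (0-jn J1 has e-setter on 4)
#1 |J2  (TF1 one-in-one-out from 0)
#3 |J2  (C1 integral (e out))
#2 |J3  (only one flow-in slot at J2)
#5 |I1  (J3: bond 2 brought effort, rest push out)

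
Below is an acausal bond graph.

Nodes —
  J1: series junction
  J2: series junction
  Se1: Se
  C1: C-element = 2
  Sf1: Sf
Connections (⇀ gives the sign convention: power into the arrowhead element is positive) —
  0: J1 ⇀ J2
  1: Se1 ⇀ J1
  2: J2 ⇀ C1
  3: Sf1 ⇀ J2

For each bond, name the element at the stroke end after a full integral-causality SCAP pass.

β1 stroke→J1  (Se1 (Se) sets effort on bond)
β3 stroke→Sf1  (source Sf1 imposes f)
β0 stroke→J2  (closing 1-jn rule on J1)
β2 stroke→J2  (J2: bond 3 brought flow, rest push out)

b0 stroke→J2
b1 stroke→J1
b2 stroke→J2
b3 stroke→Sf1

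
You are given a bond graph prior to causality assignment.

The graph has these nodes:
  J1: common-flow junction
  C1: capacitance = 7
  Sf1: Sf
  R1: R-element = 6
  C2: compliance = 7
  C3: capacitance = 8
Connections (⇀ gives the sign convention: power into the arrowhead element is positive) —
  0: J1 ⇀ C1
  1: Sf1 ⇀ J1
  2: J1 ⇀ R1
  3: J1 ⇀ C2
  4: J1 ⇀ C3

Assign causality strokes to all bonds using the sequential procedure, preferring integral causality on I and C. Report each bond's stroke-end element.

bond 0 |J1
bond 1 |Sf1
bond 2 |J1
bond 3 |J1
bond 4 |J1

#1 →Sf1  (source Sf1 imposes f)
#0 →J1  (common-f at J1 fixed by 1)
#2 →J1  (1-jn J1 has f-setter on 1)
#3 →J1  (1-jn J1 has f-setter on 1)
#4 →J1  (common-f at J1 fixed by 1)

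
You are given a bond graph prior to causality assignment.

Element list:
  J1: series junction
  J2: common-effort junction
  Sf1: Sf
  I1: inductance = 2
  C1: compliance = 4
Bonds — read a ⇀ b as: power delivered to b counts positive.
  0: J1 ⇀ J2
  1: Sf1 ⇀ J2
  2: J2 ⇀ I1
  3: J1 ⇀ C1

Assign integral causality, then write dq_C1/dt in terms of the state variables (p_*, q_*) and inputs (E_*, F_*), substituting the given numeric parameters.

dq_C1/dt = -F_Sf1 + p_I1/2

β1 stroke at Sf1  (source Sf1 imposes f)
β2 stroke at I1  (I1 outputs flow p/I1)
β0 stroke at J2  (J2 needs exactly one e-in)
β3 stroke at J1  (J1 flow already set via bond 0)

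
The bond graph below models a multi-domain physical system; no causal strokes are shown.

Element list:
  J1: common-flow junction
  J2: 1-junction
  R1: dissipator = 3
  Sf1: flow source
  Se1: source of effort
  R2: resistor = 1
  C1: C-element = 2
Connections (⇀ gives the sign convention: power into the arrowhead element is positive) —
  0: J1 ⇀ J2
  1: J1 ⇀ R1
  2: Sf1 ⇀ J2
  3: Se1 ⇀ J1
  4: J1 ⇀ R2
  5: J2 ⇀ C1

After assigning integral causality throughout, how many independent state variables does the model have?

1  (C1 all integral)

#2 stroke at Sf1  (source Sf1 imposes f)
#3 stroke at J1  (Se1 fixes effort; stroke away)
#0 stroke at J2  (J2: bond 2 brought flow, rest push out)
#5 stroke at J2  (1-jn J2 has f-setter on 2)
#1 stroke at J1  (1-jn J1 has f-setter on 0)
#4 stroke at J1  (J1 flow already set via bond 0)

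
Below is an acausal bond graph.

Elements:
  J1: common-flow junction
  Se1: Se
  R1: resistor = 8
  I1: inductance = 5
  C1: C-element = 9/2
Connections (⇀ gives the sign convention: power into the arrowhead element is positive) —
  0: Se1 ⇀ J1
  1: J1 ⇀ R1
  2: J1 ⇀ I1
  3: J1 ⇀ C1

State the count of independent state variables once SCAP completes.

b0 |J1  (Se1: effort source, stroke at far end)
b2 |I1  (I1: I, integral causality)
b1 |J1  (J1: bond 2 brought flow, rest push out)
b3 |J1  (J1 flow already set via bond 2)

2  (C1, I1 all integral)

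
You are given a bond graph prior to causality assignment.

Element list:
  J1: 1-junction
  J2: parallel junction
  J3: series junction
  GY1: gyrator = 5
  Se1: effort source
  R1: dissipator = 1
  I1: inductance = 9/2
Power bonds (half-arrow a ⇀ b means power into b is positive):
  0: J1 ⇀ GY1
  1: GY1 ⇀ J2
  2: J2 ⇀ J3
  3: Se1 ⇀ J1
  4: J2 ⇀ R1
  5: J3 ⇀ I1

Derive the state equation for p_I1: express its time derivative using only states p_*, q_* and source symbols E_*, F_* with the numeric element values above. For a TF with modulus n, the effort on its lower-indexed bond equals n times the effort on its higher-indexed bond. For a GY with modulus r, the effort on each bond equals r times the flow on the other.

bond 3 stroke→J1  (Se1 (Se) sets effort on bond)
bond 0 stroke→GY1  (J1: last free bond brings flow in)
bond 1 stroke→GY1  (through GY1, causality inverts; strokes same side of GY1)
bond 5 stroke→I1  (prefer integral on I1)
bond 2 stroke→J3  (common-f at J3 fixed by 5)
bond 4 stroke→J2  (J2 needs exactly one e-in)

dp_I1/dt = E_Se1/5 - 2*p_I1/9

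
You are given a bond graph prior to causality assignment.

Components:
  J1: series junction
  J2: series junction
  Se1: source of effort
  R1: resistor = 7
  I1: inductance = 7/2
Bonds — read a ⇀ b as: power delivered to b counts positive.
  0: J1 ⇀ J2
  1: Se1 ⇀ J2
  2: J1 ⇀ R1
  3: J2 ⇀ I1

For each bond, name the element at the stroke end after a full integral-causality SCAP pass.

b0 stroke at J2
b1 stroke at J2
b2 stroke at J1
b3 stroke at I1

#1 |J2  (Se1: effort source, stroke at far end)
#3 |I1  (prefer integral on I1)
#0 |J2  (J2 flow already set via bond 3)
#2 |J1  (J1: bond 0 brought flow, rest push out)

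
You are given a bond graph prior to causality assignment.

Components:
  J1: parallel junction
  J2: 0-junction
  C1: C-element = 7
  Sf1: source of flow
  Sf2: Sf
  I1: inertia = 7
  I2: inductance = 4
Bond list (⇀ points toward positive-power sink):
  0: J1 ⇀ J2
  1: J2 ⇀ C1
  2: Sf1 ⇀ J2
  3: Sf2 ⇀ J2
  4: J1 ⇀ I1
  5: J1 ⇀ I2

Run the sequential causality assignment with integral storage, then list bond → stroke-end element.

bond 2 →Sf1  (Sf1 (Sf) sets flow on bond)
bond 3 →Sf2  (source Sf2 imposes f)
bond 1 →J2  (C1 integral (e out))
bond 0 →J1  (common-e at J2 fixed by 1)
bond 4 →I1  (common-e at J1 fixed by 0)
bond 5 →I2  (0-jn J1 has e-setter on 0)

#0 →J1
#1 →J2
#2 →Sf1
#3 →Sf2
#4 →I1
#5 →I2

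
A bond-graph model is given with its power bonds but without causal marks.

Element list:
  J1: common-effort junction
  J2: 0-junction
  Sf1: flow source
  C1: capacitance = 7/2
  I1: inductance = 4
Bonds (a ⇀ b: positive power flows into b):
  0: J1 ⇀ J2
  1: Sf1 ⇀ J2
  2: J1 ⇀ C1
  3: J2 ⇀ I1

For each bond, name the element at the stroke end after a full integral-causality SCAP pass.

bond 1 stroke→Sf1  (Sf1 fixes flow; stroke at Sf1)
bond 2 stroke→J1  (C1: C, integral causality)
bond 0 stroke→J2  (J1: bond 2 brought effort, rest push out)
bond 3 stroke→I1  (common-e at J2 fixed by 0)

b0 →J2
b1 →Sf1
b2 →J1
b3 →I1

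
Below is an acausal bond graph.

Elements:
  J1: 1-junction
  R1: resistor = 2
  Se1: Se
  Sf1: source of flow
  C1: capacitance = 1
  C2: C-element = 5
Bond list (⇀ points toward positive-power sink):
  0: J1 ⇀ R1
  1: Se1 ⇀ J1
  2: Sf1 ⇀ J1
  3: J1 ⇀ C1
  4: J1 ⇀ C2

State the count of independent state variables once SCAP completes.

2  (C1, C2 all integral)

b1 →J1  (Se1 (Se) sets effort on bond)
b2 →Sf1  (Sf1 (Sf) sets flow on bond)
b0 →J1  (J1: bond 2 brought flow, rest push out)
b3 →J1  (J1: bond 2 brought flow, rest push out)
b4 →J1  (J1: bond 2 brought flow, rest push out)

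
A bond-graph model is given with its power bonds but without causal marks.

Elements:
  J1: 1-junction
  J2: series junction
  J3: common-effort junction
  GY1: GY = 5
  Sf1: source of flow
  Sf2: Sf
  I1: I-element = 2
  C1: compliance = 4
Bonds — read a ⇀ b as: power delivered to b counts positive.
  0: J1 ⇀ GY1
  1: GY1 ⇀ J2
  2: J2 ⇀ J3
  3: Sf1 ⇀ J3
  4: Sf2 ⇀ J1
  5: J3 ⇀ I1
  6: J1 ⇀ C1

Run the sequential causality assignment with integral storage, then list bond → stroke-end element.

β3 →Sf1  (Sf1: flow source, stroke at near end)
β4 →Sf2  (Sf2: flow source, stroke at near end)
β0 →J1  (common-f at J1 fixed by 4)
β6 →J1  (1-jn J1 has f-setter on 4)
β1 →J2  (GY1 both-in/both-out from 0)
β2 →J3  (only one flow-in slot at J2)
β5 →I1  (J3: bond 2 brought effort, rest push out)

b0 stroke at J1
b1 stroke at J2
b2 stroke at J3
b3 stroke at Sf1
b4 stroke at Sf2
b5 stroke at I1
b6 stroke at J1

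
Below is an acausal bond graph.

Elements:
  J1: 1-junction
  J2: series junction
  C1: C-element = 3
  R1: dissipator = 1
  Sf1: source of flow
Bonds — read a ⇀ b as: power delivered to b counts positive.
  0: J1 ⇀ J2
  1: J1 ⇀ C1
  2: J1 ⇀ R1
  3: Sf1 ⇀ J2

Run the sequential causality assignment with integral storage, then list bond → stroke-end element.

bond 0 |J2
bond 1 |J1
bond 2 |J1
bond 3 |Sf1

#3 stroke at Sf1  (source Sf1 imposes f)
#0 stroke at J2  (common-f at J2 fixed by 3)
#1 stroke at J1  (common-f at J1 fixed by 0)
#2 stroke at J1  (J1 flow already set via bond 0)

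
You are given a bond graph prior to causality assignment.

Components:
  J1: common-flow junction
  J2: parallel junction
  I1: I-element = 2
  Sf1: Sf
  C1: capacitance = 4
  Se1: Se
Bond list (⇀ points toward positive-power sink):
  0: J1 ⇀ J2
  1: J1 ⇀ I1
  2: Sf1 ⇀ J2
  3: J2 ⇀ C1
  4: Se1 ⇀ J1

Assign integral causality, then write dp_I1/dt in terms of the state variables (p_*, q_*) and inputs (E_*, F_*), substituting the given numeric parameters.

dp_I1/dt = E_Se1 - q_C1/4

b2 stroke at Sf1  (source Sf1 imposes f)
b4 stroke at J1  (source Se1 imposes e)
b1 stroke at I1  (I1 integral (f out))
b0 stroke at J1  (1-jn J1 has f-setter on 1)
b3 stroke at J2  (J2 needs exactly one e-in)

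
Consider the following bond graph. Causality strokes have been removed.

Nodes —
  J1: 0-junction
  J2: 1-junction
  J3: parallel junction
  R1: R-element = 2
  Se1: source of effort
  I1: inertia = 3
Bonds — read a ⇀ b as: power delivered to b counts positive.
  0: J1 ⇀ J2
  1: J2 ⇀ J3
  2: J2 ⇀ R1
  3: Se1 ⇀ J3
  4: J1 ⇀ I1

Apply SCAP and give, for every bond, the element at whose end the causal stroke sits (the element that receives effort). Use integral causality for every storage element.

bond 0 →J1
bond 1 →J2
bond 2 →J2
bond 3 →J3
bond 4 →I1

b3 →J3  (Se1 (Se) sets effort on bond)
b1 →J2  (common-e at J3 fixed by 3)
b4 →I1  (I1 integral (f out))
b0 →J1  (closing 0-jn rule on J1)
b2 →J2  (common-f at J2 fixed by 0)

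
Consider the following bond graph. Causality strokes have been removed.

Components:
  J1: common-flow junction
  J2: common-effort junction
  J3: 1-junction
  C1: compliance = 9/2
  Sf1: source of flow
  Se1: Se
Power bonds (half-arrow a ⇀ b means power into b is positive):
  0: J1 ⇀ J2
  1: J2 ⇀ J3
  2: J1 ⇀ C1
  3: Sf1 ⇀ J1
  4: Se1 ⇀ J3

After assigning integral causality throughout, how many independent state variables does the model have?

bond 3 stroke→Sf1  (source Sf1 imposes f)
bond 4 stroke→J3  (Se1 fixes effort; stroke away)
bond 0 stroke→J1  (J1: bond 3 brought flow, rest push out)
bond 2 stroke→J1  (J1: bond 3 brought flow, rest push out)
bond 1 stroke→J2  (J2 needs exactly one e-in)

1  (C1 all integral)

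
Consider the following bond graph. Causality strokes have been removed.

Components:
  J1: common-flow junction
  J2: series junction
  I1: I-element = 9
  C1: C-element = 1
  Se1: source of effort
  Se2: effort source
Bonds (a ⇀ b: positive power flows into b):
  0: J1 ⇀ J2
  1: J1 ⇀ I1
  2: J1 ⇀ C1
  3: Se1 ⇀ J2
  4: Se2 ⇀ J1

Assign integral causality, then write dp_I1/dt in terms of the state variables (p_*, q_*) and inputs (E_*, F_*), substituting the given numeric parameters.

b3 stroke at J2  (source Se1 imposes e)
b4 stroke at J1  (Se2 fixes effort; stroke away)
b0 stroke at J1  (closing 1-jn rule on J2)
b1 stroke at I1  (I1 outputs flow p/I1)
b2 stroke at J1  (common-f at J1 fixed by 1)

dp_I1/dt = E_Se1 + E_Se2 - q_C1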